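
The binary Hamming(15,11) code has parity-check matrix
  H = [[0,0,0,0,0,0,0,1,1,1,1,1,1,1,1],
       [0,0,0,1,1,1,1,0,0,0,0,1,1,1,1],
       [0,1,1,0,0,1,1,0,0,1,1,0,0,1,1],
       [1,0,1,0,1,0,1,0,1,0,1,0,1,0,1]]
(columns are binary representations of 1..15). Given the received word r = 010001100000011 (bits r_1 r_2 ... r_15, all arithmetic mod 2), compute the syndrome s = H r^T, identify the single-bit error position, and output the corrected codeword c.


s = (0, 0, 1, 0)^T, error position = 2, corrected codeword c = 000001100000011

Compute s = H r^T mod 2 one row at a time:
  s_1 = 0 + 0 + 0 + 0 + 0 + 0 + 1 + 1 = 2 ≡ 0 (mod 2).
  s_2 = 0 + 0 + 1 + 1 + 0 + 0 + 1 + 1 = 4 ≡ 0 (mod 2).
  s_3 = 1 + 0 + 1 + 1 + 0 + 0 + 1 + 1 = 5 ≡ 1 (mod 2).
  s_4 = 0 + 0 + 0 + 1 + 0 + 0 + 0 + 1 = 2 ≡ 0 (mod 2).
s = (0, 0, 1, 0)^T — this equals column 2 of H (binary 0010), so error is at position 2.
Correct: flip bit 2 of r = 010001100000011 to get c = 000001100000011.


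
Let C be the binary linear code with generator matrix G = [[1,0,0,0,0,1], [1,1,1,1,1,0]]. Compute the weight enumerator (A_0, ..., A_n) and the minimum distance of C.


Weight distribution: A_0 = 1, A_2 = 1, A_5 = 2. Minimum distance d = 2.

Enumerate all 2^2 = 4 messages m ∈ F_2^2.
For each, compute codeword c = mG in F_2^6, then tally its weight.
  m = 00 → c = 000000, weight = 0.
  m = 10 → c = 100001, weight = 2.
  m = 01 → c = 111110, weight = 5.
  m = 11 → c = 011111, weight = 5.
Tally weights:
  weight 0: 1 codewords.
  weight 2: 1 codewords.
  weight 5: 2 codewords.
Minimum distance d = smallest w > 0 with A_w > 0 = 2.
Sanity: Σ A_w = 4 = 2^2 = 4 ✓.


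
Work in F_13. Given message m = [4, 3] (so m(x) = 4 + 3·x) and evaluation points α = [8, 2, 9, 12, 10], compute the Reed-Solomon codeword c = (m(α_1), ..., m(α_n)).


c = [2, 10, 5, 1, 8]

Message polynomial: m(x) = 4 + 3·x (mod 13).
For each evaluation point α_i, compute m(α_i) mod 13:
  α_1 = 8: Horner steps 3 → 2, so m(8) = 2.
  α_2 = 2: Horner steps 3 → 10, so m(2) = 10.
  α_3 = 9: Horner steps 3 → 5, so m(9) = 5.
  α_4 = 12: Horner steps 3 → 1, so m(12) = 1.
  α_5 = 10: Horner steps 3 → 8, so m(10) = 8.
Codeword c = [2, 10, 5, 1, 8] ∈ F_13^5.


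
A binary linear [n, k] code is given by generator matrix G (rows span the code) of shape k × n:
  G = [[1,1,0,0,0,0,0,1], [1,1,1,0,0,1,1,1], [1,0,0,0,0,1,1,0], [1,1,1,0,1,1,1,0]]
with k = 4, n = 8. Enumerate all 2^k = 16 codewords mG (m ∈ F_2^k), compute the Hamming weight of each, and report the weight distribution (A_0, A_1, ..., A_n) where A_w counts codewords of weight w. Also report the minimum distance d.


Weight distribution: A_0 = 1, A_2 = 2, A_3 = 6, A_4 = 3, A_5 = 2, A_6 = 2. Minimum distance d = 2.

Enumerate all 2^4 = 16 messages m ∈ F_2^4.
For each, compute codeword c = mG in F_2^8, then tally its weight.
  m = 0000 → c = 00000000, weight = 0.
  m = 1000 → c = 11000001, weight = 3.
  m = 0100 → c = 11100111, weight = 6.
  m = 1100 → c = 00100110, weight = 3.
  m = 0010 → c = 10000110, weight = 3.
  m = 1010 → c = 01000111, weight = 4.
  m = 0110 → c = 01100001, weight = 3.
  m = 1110 → c = 10100000, weight = 2.
  m = 0001 → c = 11101110, weight = 6.
  m = 1001 → c = 00101111, weight = 5.
  m = 0101 → c = 00001001, weight = 2.
  m = 1101 → c = 11001000, weight = 3.
  m = 0011 → c = 01101000, weight = 3.
  m = 1011 → c = 10101001, weight = 4.
  m = 0111 → c = 10001111, weight = 5.
  m = 1111 → c = 01001110, weight = 4.
Tally weights:
  weight 0: 1 codewords.
  weight 2: 2 codewords.
  weight 3: 6 codewords.
  weight 4: 3 codewords.
  weight 5: 2 codewords.
  weight 6: 2 codewords.
Minimum distance d = smallest w > 0 with A_w > 0 = 2.
Sanity: Σ A_w = 16 = 2^4 = 16 ✓.


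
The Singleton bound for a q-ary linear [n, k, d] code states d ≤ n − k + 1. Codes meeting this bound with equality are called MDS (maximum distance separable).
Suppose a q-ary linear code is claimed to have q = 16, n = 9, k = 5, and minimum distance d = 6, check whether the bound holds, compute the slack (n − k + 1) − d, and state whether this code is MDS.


Singleton RHS = n − k + 1 = 5, slack = -1, bound violated (no such code; not MDS).

Singleton bound: d ≤ n − k + 1.
Here n = 9, k = 5, so n − k + 1 = 5.
Given d = 6, check d ≤ 5: NO.
Slack = (n − k + 1) − d = -1.
The slack is negative: d = 6 exceeds n − k + 1 = 5 by 1, so the Singleton bound is violated and no linear [9, 5, 6]_16 code can exist. In particular it is not MDS (MDS requires d = n − k + 1 exactly).
Description: the claimed parameters are [9, 5, 6]_16; such a code would be impossible (violates the Singleton bound).


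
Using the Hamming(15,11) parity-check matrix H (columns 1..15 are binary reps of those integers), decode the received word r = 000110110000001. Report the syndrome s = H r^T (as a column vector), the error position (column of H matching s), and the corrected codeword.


s = (0, 0, 0, 1)^T, error position = 1, corrected codeword c = 100110110000001

Compute s = H r^T mod 2 one row at a time:
  s_1 = 1 + 0 + 0 + 0 + 0 + 0 + 0 + 1 = 2 ≡ 0 (mod 2).
  s_2 = 1 + 1 + 0 + 1 + 0 + 0 + 0 + 1 = 4 ≡ 0 (mod 2).
  s_3 = 0 + 0 + 0 + 1 + 0 + 0 + 0 + 1 = 2 ≡ 0 (mod 2).
  s_4 = 0 + 0 + 1 + 1 + 0 + 0 + 0 + 1 = 3 ≡ 1 (mod 2).
s = (0, 0, 0, 1)^T — this equals column 1 of H (binary 0001), so error is at position 1.
Correct: flip bit 1 of r = 000110110000001 to get c = 100110110000001.


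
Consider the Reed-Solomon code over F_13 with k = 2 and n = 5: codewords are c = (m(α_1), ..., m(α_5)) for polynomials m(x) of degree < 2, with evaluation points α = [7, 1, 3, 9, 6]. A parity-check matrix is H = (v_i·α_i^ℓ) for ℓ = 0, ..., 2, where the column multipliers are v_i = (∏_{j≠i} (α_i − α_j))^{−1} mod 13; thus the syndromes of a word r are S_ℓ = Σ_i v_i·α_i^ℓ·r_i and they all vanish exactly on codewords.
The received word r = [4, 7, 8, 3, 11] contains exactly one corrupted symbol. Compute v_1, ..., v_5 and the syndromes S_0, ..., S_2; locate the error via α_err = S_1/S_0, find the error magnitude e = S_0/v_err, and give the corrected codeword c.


S = (11, 7, 8), error at position 3, error magnitude e = 2, c = [4, 7, 6, 3, 11].

Step 1: column multipliers v_i = (∏_{j≠i}(α_i − α_j))^{−1} mod 13.
  i = 1 (α = 7): (7−1)(7−3)(7−9)(7−6) = 6·4·(−2)·1 = −48 ≡ 4, so v_1 = 4^{−1} = 10 (mod 13).
  i = 2 (α = 1): (1−7)(1−3)(1−9)(1−6) = (−6)·(−2)·(−8)·(−5) = 480 ≡ 12, so v_2 = 12^{−1} = 12 (mod 13).
  i = 3 (α = 3): (3−7)(3−1)(3−9)(3−6) = (−4)·2·(−6)·(−3) = −144 ≡ 12, so v_3 = 12^{−1} = 12 (mod 13).
  i = 4 (α = 9): (9−7)(9−1)(9−3)(9−6) = 2·8·6·3 = 288 ≡ 2, so v_4 = 2^{−1} = 7 (mod 13).
  i = 5 (α = 6): (6−7)(6−1)(6−3)(6−9) = (−1)·5·3·(−3) = 45 ≡ 6, so v_5 = 6^{−1} = 11 (mod 13).
  v = [10, 12, 12, 7, 11].
Step 2: syndromes of r = [4, 7, 8, 3, 11] (all sums mod 13).
  S_0 = Σ v_i r_i = 10·4 + 12·7 + 12·8 + 7·3 + 11·11 = 362 ≡ 11.
  S_1 = Σ v_i α_i r_i = 10·7·4 + 12·1·7 + 12·3·8 + 7·9·3 + 11·6·11 = 1567 ≡ 7.
  α_i^2 mod 13 = [10, 1, 9, 3, 10].
  S_2 = Σ v_i α_i^2 r_i = 10·10·4 + 12·1·7 + 12·9·8 + 7·3·3 + 11·10·11 = 2621 ≡ 8.
  S = (11, 7, 8) ≠ 0, so r is not a codeword (an error is present).
Step 3: locate the error. For a single error e at position i, S_ℓ = v_i·e·α_i^ℓ, so α_err = S_1/S_0.
  S_0^{−1} = 11^{−1} = 6 (mod 13), so α_err = 7·6 = 42 ≡ 3 = α_3. Error position i = 3.
  Consistency check: S_2/S_1 = 8·2 = 16 ≡ 3 = α_err ✓ (single-error assumption holds).
Step 4: error magnitude e = S_0/v_3 = S_0·∏_{j≠3}(α_3 − α_j) = 11·12 = 132 ≡ 2 (mod 13).
Step 5: correct position 3: c_3 = r_3 − e = 8 − 2 ≡ 6 (mod 13). Hence c = [4, 7, 6, 3, 11].
  Check: interpolating c through the α_i gives m(x) = 1 + 6·x (degree < 2) with m(α_i) = c_i for every i, so c is indeed a codeword.


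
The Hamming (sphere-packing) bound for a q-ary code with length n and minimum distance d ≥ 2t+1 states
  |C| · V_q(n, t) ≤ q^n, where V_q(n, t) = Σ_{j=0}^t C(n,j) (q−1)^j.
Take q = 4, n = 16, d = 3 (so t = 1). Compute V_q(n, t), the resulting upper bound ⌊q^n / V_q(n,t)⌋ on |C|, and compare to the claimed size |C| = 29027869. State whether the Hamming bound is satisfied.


V_q(n, t) = 49, q^n = 4294967296, Hamming bound = 87652393, |C| = 29027869 ≤ bound (satisfied).

Step 1: Compute V_q(n, t) = Σ_{j=0}^1 C(n, j) (q−1)^j.
  j = 0: C(16,0)·(3)^0 = 1·1 = 1.
  j = 1: C(16,1)·(3)^1 = 16·3 = 48.
  V_q(n, t) = 1 + 48 = 49.
Step 2: q^n = 4^16 = 4294967296.
Step 3: Hamming bound ⌊q^n / V_q(n,t)⌋ = ⌊4294967296/49⌋ = 87652393.
Step 4: Compare |C| = 29027869 to 87652393: satisfied.
The claimed |C| lies below the Hamming bound.


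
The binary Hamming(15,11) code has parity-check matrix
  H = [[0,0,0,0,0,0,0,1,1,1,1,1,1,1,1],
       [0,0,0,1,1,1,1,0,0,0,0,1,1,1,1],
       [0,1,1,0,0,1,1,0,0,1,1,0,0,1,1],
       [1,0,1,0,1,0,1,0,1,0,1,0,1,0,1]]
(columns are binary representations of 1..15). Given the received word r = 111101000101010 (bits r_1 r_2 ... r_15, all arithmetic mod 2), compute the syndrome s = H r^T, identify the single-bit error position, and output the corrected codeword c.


s = (1, 0, 1, 0)^T, error position = 10, corrected codeword c = 111101000001010

Compute s = H r^T mod 2 one row at a time:
  s_1 = 0 + 0 + 1 + 0 + 1 + 0 + 1 + 0 = 3 ≡ 1 (mod 2).
  s_2 = 1 + 0 + 1 + 0 + 1 + 0 + 1 + 0 = 4 ≡ 0 (mod 2).
  s_3 = 1 + 1 + 1 + 0 + 1 + 0 + 1 + 0 = 5 ≡ 1 (mod 2).
  s_4 = 1 + 1 + 0 + 0 + 0 + 0 + 0 + 0 = 2 ≡ 0 (mod 2).
s = (1, 0, 1, 0)^T — this equals column 10 of H (binary 1010), so error is at position 10.
Correct: flip bit 10 of r = 111101000101010 to get c = 111101000001010.


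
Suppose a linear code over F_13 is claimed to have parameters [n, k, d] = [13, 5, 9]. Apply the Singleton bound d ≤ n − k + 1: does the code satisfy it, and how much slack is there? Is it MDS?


Singleton RHS = n − k + 1 = 9, slack = 0, bound satisfied, MDS.

Singleton bound: d ≤ n − k + 1.
Here n = 13, k = 5, so n − k + 1 = 9.
Given d = 9, check d ≤ 9: YES.
Slack = (n − k + 1) − d = 0.
The code is MDS (slack = 0).
Description: the claimed parameters are [13, 5, 9]_13; such a code would be MDS (meets Singleton bound).


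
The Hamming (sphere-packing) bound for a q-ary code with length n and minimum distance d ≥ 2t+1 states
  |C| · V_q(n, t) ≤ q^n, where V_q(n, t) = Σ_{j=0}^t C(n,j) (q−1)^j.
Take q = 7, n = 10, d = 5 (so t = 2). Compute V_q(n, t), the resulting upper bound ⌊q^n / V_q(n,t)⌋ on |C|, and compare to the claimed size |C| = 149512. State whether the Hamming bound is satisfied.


V_q(n, t) = 1681, q^n = 282475249, Hamming bound = 168040, |C| = 149512 ≤ bound (satisfied).

Step 1: Compute V_q(n, t) = Σ_{j=0}^2 C(n, j) (q−1)^j.
  j = 0: C(10,0)·(6)^0 = 1·1 = 1.
  j = 1: C(10,1)·(6)^1 = 10·6 = 60.
  j = 2: C(10,2)·(6)^2 = 45·36 = 1620.
  V_q(n, t) = 1 + 60 + 1620 = 1681.
Step 2: q^n = 7^10 = 282475249.
Step 3: Hamming bound ⌊q^n / V_q(n,t)⌋ = ⌊282475249/1681⌋ = 168040.
Step 4: Compare |C| = 149512 to 168040: satisfied.
The claimed |C| lies below the Hamming bound.


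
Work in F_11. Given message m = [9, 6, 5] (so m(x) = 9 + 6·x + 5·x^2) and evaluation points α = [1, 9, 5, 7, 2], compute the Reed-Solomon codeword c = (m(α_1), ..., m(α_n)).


c = [9, 6, 10, 10, 8]

Message polynomial: m(x) = 9 + 6·x + 5·x^2 (mod 11).
For each evaluation point α_i, compute m(α_i) mod 11:
  α_1 = 1: Horner steps 5 → 0 → 9, so m(1) = 9.
  α_2 = 9: Horner steps 5 → 7 → 6, so m(9) = 6.
  α_3 = 5: Horner steps 5 → 9 → 10, so m(5) = 10.
  α_4 = 7: Horner steps 5 → 8 → 10, so m(7) = 10.
  α_5 = 2: Horner steps 5 → 5 → 8, so m(2) = 8.
Codeword c = [9, 6, 10, 10, 8] ∈ F_11^5.


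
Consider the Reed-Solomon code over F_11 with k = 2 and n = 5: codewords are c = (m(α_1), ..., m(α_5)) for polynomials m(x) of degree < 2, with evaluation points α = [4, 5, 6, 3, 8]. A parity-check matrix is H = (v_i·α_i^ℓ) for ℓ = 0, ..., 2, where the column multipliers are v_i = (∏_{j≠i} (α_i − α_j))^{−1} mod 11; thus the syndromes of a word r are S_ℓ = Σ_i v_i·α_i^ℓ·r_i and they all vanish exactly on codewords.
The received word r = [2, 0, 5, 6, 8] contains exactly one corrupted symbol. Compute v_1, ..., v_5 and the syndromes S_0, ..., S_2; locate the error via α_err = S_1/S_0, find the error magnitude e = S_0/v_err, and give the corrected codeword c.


S = (4, 9, 1), error at position 2, error magnitude e = 2, c = [2, 9, 5, 6, 8].

Step 1: column multipliers v_i = (∏_{j≠i}(α_i − α_j))^{−1} mod 11.
  i = 1 (α = 4): (4−5)(4−6)(4−3)(4−8) = (−1)·(−2)·1·(−4) = −8 ≡ 3, so v_1 = 3^{−1} = 4 (mod 11).
  i = 2 (α = 5): (5−4)(5−6)(5−3)(5−8) = 1·(−1)·2·(−3) = 6 ≡ 6, so v_2 = 6^{−1} = 2 (mod 11).
  i = 3 (α = 6): (6−4)(6−5)(6−3)(6−8) = 2·1·3·(−2) = −12 ≡ 10, so v_3 = 10^{−1} = 10 (mod 11).
  i = 4 (α = 3): (3−4)(3−5)(3−6)(3−8) = (−1)·(−2)·(−3)·(−5) = 30 ≡ 8, so v_4 = 8^{−1} = 7 (mod 11).
  i = 5 (α = 8): (8−4)(8−5)(8−6)(8−3) = 4·3·2·5 = 120 ≡ 10, so v_5 = 10^{−1} = 10 (mod 11).
  v = [4, 2, 10, 7, 10].
Step 2: syndromes of r = [2, 0, 5, 6, 8] (all sums mod 11).
  S_0 = Σ v_i r_i = 4·2 + 2·0 + 10·5 + 7·6 + 10·8 = 180 ≡ 4.
  S_1 = Σ v_i α_i r_i = 4·4·2 + 2·5·0 + 10·6·5 + 7·3·6 + 10·8·8 = 1098 ≡ 9.
  α_i^2 mod 11 = [5, 3, 3, 9, 9].
  S_2 = Σ v_i α_i^2 r_i = 4·5·2 + 2·3·0 + 10·3·5 + 7·9·6 + 10·9·8 = 1288 ≡ 1.
  S = (4, 9, 1) ≠ 0, so r is not a codeword (an error is present).
Step 3: locate the error. For a single error e at position i, S_ℓ = v_i·e·α_i^ℓ, so α_err = S_1/S_0.
  S_0^{−1} = 4^{−1} = 3 (mod 11), so α_err = 9·3 = 27 ≡ 5 = α_2. Error position i = 2.
  Consistency check: S_2/S_1 = 1·5 = 5 ≡ 5 = α_err ✓ (single-error assumption holds).
Step 4: error magnitude e = S_0/v_2 = S_0·∏_{j≠2}(α_2 − α_j) = 4·6 = 24 ≡ 2 (mod 11).
Step 5: correct position 2: c_2 = r_2 − e = 0 − 2 ≡ 9 (mod 11). Hence c = [2, 9, 5, 6, 8].
  Check: interpolating c through the α_i gives m(x) = 7 + 7·x (degree < 2) with m(α_i) = c_i for every i, so c is indeed a codeword.


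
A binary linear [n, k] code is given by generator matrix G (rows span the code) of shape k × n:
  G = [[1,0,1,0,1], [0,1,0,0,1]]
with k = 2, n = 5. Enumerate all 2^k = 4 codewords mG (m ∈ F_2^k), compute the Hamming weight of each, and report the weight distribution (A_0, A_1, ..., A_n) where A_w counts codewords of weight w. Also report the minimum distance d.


Weight distribution: A_0 = 1, A_2 = 1, A_3 = 2. Minimum distance d = 2.

Enumerate all 2^2 = 4 messages m ∈ F_2^2.
For each, compute codeword c = mG in F_2^5, then tally its weight.
  m = 00 → c = 00000, weight = 0.
  m = 10 → c = 10101, weight = 3.
  m = 01 → c = 01001, weight = 2.
  m = 11 → c = 11100, weight = 3.
Tally weights:
  weight 0: 1 codewords.
  weight 2: 1 codewords.
  weight 3: 2 codewords.
Minimum distance d = smallest w > 0 with A_w > 0 = 2.
Sanity: Σ A_w = 4 = 2^2 = 4 ✓.


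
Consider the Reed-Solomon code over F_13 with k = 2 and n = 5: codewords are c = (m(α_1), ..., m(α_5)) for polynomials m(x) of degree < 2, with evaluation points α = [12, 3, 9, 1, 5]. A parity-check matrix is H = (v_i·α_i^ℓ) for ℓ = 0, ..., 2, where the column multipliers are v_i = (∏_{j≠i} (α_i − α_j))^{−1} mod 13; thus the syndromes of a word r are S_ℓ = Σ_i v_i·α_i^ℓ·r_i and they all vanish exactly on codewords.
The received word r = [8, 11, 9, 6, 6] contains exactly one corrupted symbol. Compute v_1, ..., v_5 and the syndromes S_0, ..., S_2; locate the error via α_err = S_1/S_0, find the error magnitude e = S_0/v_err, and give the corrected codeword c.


S = (8, 8, 8), error at position 4, error magnitude e = 3, c = [8, 11, 9, 3, 6].

Step 1: column multipliers v_i = (∏_{j≠i}(α_i − α_j))^{−1} mod 13.
  i = 1 (α = 12): (12−3)(12−9)(12−1)(12−5) = 9·3·11·7 = 2079 ≡ 12, so v_1 = 12^{−1} = 12 (mod 13).
  i = 2 (α = 3): (3−12)(3−9)(3−1)(3−5) = (−9)·(−6)·2·(−2) = −216 ≡ 5, so v_2 = 5^{−1} = 8 (mod 13).
  i = 3 (α = 9): (9−12)(9−3)(9−1)(9−5) = (−3)·6·8·4 = −576 ≡ 9, so v_3 = 9^{−1} = 3 (mod 13).
  i = 4 (α = 1): (1−12)(1−3)(1−9)(1−5) = (−11)·(−2)·(−8)·(−4) = 704 ≡ 2, so v_4 = 2^{−1} = 7 (mod 13).
  i = 5 (α = 5): (5−12)(5−3)(5−9)(5−1) = (−7)·2·(−4)·4 = 224 ≡ 3, so v_5 = 3^{−1} = 9 (mod 13).
  v = [12, 8, 3, 7, 9].
Step 2: syndromes of r = [8, 11, 9, 6, 6] (all sums mod 13).
  S_0 = Σ v_i r_i = 12·8 + 8·11 + 3·9 + 7·6 + 9·6 = 307 ≡ 8.
  S_1 = Σ v_i α_i r_i = 12·12·8 + 8·3·11 + 3·9·9 + 7·1·6 + 9·5·6 = 1971 ≡ 8.
  α_i^2 mod 13 = [1, 9, 3, 1, 12].
  S_2 = Σ v_i α_i^2 r_i = 12·1·8 + 8·9·11 + 3·3·9 + 7·1·6 + 9·12·6 = 1659 ≡ 8.
  S = (8, 8, 8) ≠ 0, so r is not a codeword (an error is present).
Step 3: locate the error. For a single error e at position i, S_ℓ = v_i·e·α_i^ℓ, so α_err = S_1/S_0.
  S_0^{−1} = 8^{−1} = 5 (mod 13), so α_err = 8·5 = 40 ≡ 1 = α_4. Error position i = 4.
  Consistency check: S_2/S_1 = 8·5 = 40 ≡ 1 = α_err ✓ (single-error assumption holds).
Step 4: error magnitude e = S_0/v_4 = S_0·∏_{j≠4}(α_4 − α_j) = 8·2 = 16 ≡ 3 (mod 13).
Step 5: correct position 4: c_4 = r_4 − e = 6 − 3 ≡ 3 (mod 13). Hence c = [8, 11, 9, 3, 6].
  Check: interpolating c through the α_i gives m(x) = 12 + 4·x (degree < 2) with m(α_i) = c_i for every i, so c is indeed a codeword.


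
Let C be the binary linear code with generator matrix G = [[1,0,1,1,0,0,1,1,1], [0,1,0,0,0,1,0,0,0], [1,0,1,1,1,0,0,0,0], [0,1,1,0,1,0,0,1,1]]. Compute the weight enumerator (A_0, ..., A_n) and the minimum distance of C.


Weight distribution: A_0 = 1, A_2 = 1, A_3 = 2, A_4 = 2, A_5 = 6, A_6 = 3, A_8 = 1. Minimum distance d = 2.

Enumerate all 2^4 = 16 messages m ∈ F_2^4.
For each, compute codeword c = mG in F_2^9, then tally its weight.
  m = 0000 → c = 000000000, weight = 0.
  m = 1000 → c = 101100111, weight = 6.
  m = 0100 → c = 010001000, weight = 2.
  m = 1100 → c = 111101111, weight = 8.
  m = 0010 → c = 101110000, weight = 4.
  m = 1010 → c = 000010111, weight = 4.
  m = 0110 → c = 111111000, weight = 6.
  m = 1110 → c = 010011111, weight = 6.
  m = 0001 → c = 011010011, weight = 5.
  m = 1001 → c = 110110100, weight = 5.
  m = 0101 → c = 001011011, weight = 5.
  m = 1101 → c = 100111100, weight = 5.
  m = 0011 → c = 110100011, weight = 5.
  m = 1011 → c = 011000100, weight = 3.
  m = 0111 → c = 100101011, weight = 5.
  m = 1111 → c = 001001100, weight = 3.
Tally weights:
  weight 0: 1 codewords.
  weight 2: 1 codewords.
  weight 3: 2 codewords.
  weight 4: 2 codewords.
  weight 5: 6 codewords.
  weight 6: 3 codewords.
  weight 8: 1 codewords.
Minimum distance d = smallest w > 0 with A_w > 0 = 2.
Sanity: Σ A_w = 16 = 2^4 = 16 ✓.


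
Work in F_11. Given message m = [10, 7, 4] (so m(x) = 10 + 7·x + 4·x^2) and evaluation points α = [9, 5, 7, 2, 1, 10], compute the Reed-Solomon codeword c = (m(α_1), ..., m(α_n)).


c = [1, 2, 2, 7, 10, 7]

Message polynomial: m(x) = 10 + 7·x + 4·x^2 (mod 11).
For each evaluation point α_i, compute m(α_i) mod 11:
  α_1 = 9: Horner steps 4 → 10 → 1, so m(9) = 1.
  α_2 = 5: Horner steps 4 → 5 → 2, so m(5) = 2.
  α_3 = 7: Horner steps 4 → 2 → 2, so m(7) = 2.
  α_4 = 2: Horner steps 4 → 4 → 7, so m(2) = 7.
  α_5 = 1: Horner steps 4 → 0 → 10, so m(1) = 10.
  α_6 = 10: Horner steps 4 → 3 → 7, so m(10) = 7.
Codeword c = [1, 2, 2, 7, 10, 7] ∈ F_11^6.


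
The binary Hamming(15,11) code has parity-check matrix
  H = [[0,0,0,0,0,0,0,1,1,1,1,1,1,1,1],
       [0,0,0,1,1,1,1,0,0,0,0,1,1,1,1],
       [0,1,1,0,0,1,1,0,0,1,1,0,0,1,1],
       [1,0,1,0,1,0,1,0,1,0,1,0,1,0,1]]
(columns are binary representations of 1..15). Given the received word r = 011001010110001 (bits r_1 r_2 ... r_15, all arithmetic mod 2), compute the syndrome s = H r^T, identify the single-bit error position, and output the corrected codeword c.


s = (0, 0, 0, 1)^T, error position = 1, corrected codeword c = 111001010110001

Compute s = H r^T mod 2 one row at a time:
  s_1 = 1 + 0 + 1 + 1 + 0 + 0 + 0 + 1 = 4 ≡ 0 (mod 2).
  s_2 = 0 + 0 + 1 + 0 + 0 + 0 + 0 + 1 = 2 ≡ 0 (mod 2).
  s_3 = 1 + 1 + 1 + 0 + 1 + 1 + 0 + 1 = 6 ≡ 0 (mod 2).
  s_4 = 0 + 1 + 0 + 0 + 0 + 1 + 0 + 1 = 3 ≡ 1 (mod 2).
s = (0, 0, 0, 1)^T — this equals column 1 of H (binary 0001), so error is at position 1.
Correct: flip bit 1 of r = 011001010110001 to get c = 111001010110001.


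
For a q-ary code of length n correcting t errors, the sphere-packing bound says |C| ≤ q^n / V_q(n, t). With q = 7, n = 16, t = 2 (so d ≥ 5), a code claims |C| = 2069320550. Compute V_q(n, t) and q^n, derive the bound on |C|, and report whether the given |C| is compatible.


V_q(n, t) = 4417, q^n = 33232930569601, Hamming bound = 7523869270, |C| = 2069320550 ≤ bound (satisfied).

Step 1: Compute V_q(n, t) = Σ_{j=0}^2 C(n, j) (q−1)^j.
  j = 0: C(16,0)·(6)^0 = 1·1 = 1.
  j = 1: C(16,1)·(6)^1 = 16·6 = 96.
  j = 2: C(16,2)·(6)^2 = 120·36 = 4320.
  V_q(n, t) = 1 + 96 + 4320 = 4417.
Step 2: q^n = 7^16 = 33232930569601.
Step 3: Hamming bound ⌊q^n / V_q(n,t)⌋ = ⌊33232930569601/4417⌋ = 7523869270.
Step 4: Compare |C| = 2069320550 to 7523869270: satisfied.
The claimed |C| lies below the Hamming bound.


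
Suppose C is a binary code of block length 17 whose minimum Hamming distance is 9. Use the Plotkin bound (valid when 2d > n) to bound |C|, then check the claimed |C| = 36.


Plotkin bound M ≤ 18; given |C| = 36 > bound (violated).

Check applicability: 2d = 18, n = 17.
2d − n = 1 > 0, so Plotkin applies.
Compute d/(2d−n) = 9/1 ≈ 9.0000.
⌊d/(2d−n)⌋ = 9.
Plotkin bound: M ≤ 2·9 = 18.
Given |C| = 36, check: VIOLATED.
This |C| is above the Plotkin bound, so no binary code with n = 17, d = 9 and 36 codewords exists.


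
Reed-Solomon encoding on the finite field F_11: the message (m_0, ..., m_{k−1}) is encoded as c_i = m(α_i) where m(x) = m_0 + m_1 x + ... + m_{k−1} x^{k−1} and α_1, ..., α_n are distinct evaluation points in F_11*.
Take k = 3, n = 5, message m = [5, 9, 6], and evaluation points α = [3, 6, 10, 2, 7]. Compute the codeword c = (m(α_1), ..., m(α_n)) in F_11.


c = [9, 0, 2, 3, 10]

Message polynomial: m(x) = 5 + 9·x + 6·x^2 (mod 11).
For each evaluation point α_i, compute m(α_i) mod 11:
  α_1 = 3: Horner steps 6 → 5 → 9, so m(3) = 9.
  α_2 = 6: Horner steps 6 → 1 → 0, so m(6) = 0.
  α_3 = 10: Horner steps 6 → 3 → 2, so m(10) = 2.
  α_4 = 2: Horner steps 6 → 10 → 3, so m(2) = 3.
  α_5 = 7: Horner steps 6 → 7 → 10, so m(7) = 10.
Codeword c = [9, 0, 2, 3, 10] ∈ F_11^5.


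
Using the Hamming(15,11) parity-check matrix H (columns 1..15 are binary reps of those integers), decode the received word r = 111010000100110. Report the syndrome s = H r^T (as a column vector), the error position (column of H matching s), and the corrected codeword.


s = (1, 1, 0, 0)^T, error position = 12, corrected codeword c = 111010000101110

Compute s = H r^T mod 2 one row at a time:
  s_1 = 0 + 0 + 1 + 0 + 0 + 1 + 1 + 0 = 3 ≡ 1 (mod 2).
  s_2 = 0 + 1 + 0 + 0 + 0 + 1 + 1 + 0 = 3 ≡ 1 (mod 2).
  s_3 = 1 + 1 + 0 + 0 + 1 + 0 + 1 + 0 = 4 ≡ 0 (mod 2).
  s_4 = 1 + 1 + 1 + 0 + 0 + 0 + 1 + 0 = 4 ≡ 0 (mod 2).
s = (1, 1, 0, 0)^T — this equals column 12 of H (binary 1100), so error is at position 12.
Correct: flip bit 12 of r = 111010000100110 to get c = 111010000101110.


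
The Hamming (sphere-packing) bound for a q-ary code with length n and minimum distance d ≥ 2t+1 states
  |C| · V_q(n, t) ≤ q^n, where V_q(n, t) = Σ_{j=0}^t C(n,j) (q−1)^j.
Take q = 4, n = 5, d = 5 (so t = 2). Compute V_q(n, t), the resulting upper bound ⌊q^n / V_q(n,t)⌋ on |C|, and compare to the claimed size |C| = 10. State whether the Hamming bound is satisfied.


V_q(n, t) = 106, q^n = 1024, Hamming bound = 9, |C| = 10 > bound (violated).

Step 1: Compute V_q(n, t) = Σ_{j=0}^2 C(n, j) (q−1)^j.
  j = 0: C(5,0)·(3)^0 = 1·1 = 1.
  j = 1: C(5,1)·(3)^1 = 5·3 = 15.
  j = 2: C(5,2)·(3)^2 = 10·9 = 90.
  V_q(n, t) = 1 + 15 + 90 = 106.
Step 2: q^n = 4^5 = 1024.
Step 3: Hamming bound ⌊q^n / V_q(n,t)⌋ = ⌊1024/106⌋ = 9.
Step 4: Compare |C| = 10 to 9: violated.
The claimed |C| lies above the Hamming bound, so no 4-ary code of length 5 with d ≥ 5 can have 10 codewords.


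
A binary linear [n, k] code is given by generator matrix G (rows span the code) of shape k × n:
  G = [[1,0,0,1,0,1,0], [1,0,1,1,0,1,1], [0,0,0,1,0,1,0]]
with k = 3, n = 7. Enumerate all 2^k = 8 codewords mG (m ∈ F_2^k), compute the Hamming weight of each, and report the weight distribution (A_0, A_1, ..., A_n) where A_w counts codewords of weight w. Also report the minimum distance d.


Weight distribution: A_0 = 1, A_1 = 1, A_2 = 2, A_3 = 2, A_4 = 1, A_5 = 1. Minimum distance d = 1.

Enumerate all 2^3 = 8 messages m ∈ F_2^3.
For each, compute codeword c = mG in F_2^7, then tally its weight.
  m = 000 → c = 0000000, weight = 0.
  m = 100 → c = 1001010, weight = 3.
  m = 010 → c = 1011011, weight = 5.
  m = 110 → c = 0010001, weight = 2.
  m = 001 → c = 0001010, weight = 2.
  m = 101 → c = 1000000, weight = 1.
  m = 011 → c = 1010001, weight = 3.
  m = 111 → c = 0011011, weight = 4.
Tally weights:
  weight 0: 1 codewords.
  weight 1: 1 codewords.
  weight 2: 2 codewords.
  weight 3: 2 codewords.
  weight 4: 1 codewords.
  weight 5: 1 codewords.
Minimum distance d = smallest w > 0 with A_w > 0 = 1.
Sanity: Σ A_w = 8 = 2^3 = 8 ✓.


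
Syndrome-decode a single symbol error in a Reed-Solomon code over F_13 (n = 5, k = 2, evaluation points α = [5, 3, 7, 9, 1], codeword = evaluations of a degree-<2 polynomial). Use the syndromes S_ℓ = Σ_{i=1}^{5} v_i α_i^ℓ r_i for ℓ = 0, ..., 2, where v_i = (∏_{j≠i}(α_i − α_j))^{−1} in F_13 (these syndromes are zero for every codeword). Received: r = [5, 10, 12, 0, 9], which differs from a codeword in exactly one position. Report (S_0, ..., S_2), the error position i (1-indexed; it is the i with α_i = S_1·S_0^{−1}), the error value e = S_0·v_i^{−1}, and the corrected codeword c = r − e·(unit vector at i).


S = (6, 4, 7), error at position 1, error magnitude e = 7, c = [11, 10, 12, 0, 9].

Step 1: column multipliers v_i = (∏_{j≠i}(α_i − α_j))^{−1} mod 13.
  i = 1 (α = 5): (5−3)(5−7)(5−9)(5−1) = 2·(−2)·(−4)·4 = 64 ≡ 12, so v_1 = 12^{−1} = 12 (mod 13).
  i = 2 (α = 3): (3−5)(3−7)(3−9)(3−1) = (−2)·(−4)·(−6)·2 = −96 ≡ 8, so v_2 = 8^{−1} = 5 (mod 13).
  i = 3 (α = 7): (7−5)(7−3)(7−9)(7−1) = 2·4·(−2)·6 = −96 ≡ 8, so v_3 = 8^{−1} = 5 (mod 13).
  i = 4 (α = 9): (9−5)(9−3)(9−7)(9−1) = 4·6·2·8 = 384 ≡ 7, so v_4 = 7^{−1} = 2 (mod 13).
  i = 5 (α = 1): (1−5)(1−3)(1−7)(1−9) = (−4)·(−2)·(−6)·(−8) = 384 ≡ 7, so v_5 = 7^{−1} = 2 (mod 13).
  v = [12, 5, 5, 2, 2].
Step 2: syndromes of r = [5, 10, 12, 0, 9] (all sums mod 13).
  S_0 = Σ v_i r_i = 12·5 + 5·10 + 5·12 + 2·0 + 2·9 = 188 ≡ 6.
  S_1 = Σ v_i α_i r_i = 12·5·5 + 5·3·10 + 5·7·12 + 2·9·0 + 2·1·9 = 888 ≡ 4.
  α_i^2 mod 13 = [12, 9, 10, 3, 1].
  S_2 = Σ v_i α_i^2 r_i = 12·12·5 + 5·9·10 + 5·10·12 + 2·3·0 + 2·1·9 = 1788 ≡ 7.
  S = (6, 4, 7) ≠ 0, so r is not a codeword (an error is present).
Step 3: locate the error. For a single error e at position i, S_ℓ = v_i·e·α_i^ℓ, so α_err = S_1/S_0.
  S_0^{−1} = 6^{−1} = 11 (mod 13), so α_err = 4·11 = 44 ≡ 5 = α_1. Error position i = 1.
  Consistency check: S_2/S_1 = 7·10 = 70 ≡ 5 = α_err ✓ (single-error assumption holds).
Step 4: error magnitude e = S_0/v_1 = S_0·∏_{j≠1}(α_1 − α_j) = 6·12 = 72 ≡ 7 (mod 13).
Step 5: correct position 1: c_1 = r_1 − e = 5 − 7 ≡ 11 (mod 13). Hence c = [11, 10, 12, 0, 9].
  Check: interpolating c through the α_i gives m(x) = 2 + 7·x (degree < 2) with m(α_i) = c_i for every i, so c is indeed a codeword.


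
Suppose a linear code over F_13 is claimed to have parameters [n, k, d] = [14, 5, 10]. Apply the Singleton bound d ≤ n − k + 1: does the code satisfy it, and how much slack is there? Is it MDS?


Singleton RHS = n − k + 1 = 10, slack = 0, bound satisfied, MDS.

Singleton bound: d ≤ n − k + 1.
Here n = 14, k = 5, so n − k + 1 = 10.
Given d = 10, check d ≤ 10: YES.
Slack = (n − k + 1) − d = 0.
The code is MDS (slack = 0).
Description: the claimed parameters are [14, 5, 10]_13; such a code would be MDS (meets Singleton bound).


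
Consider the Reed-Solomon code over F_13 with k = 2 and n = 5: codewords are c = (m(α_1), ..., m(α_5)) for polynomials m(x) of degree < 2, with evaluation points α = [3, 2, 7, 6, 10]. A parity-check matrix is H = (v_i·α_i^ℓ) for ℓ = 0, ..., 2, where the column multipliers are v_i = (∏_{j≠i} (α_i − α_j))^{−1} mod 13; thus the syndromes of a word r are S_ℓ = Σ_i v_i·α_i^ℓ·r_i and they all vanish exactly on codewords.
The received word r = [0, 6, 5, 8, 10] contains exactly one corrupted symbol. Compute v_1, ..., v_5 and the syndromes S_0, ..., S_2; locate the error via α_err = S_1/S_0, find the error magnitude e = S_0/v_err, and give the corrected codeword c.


S = (11, 12, 6), error at position 3, error magnitude e = 3, c = [0, 6, 2, 8, 10].

Step 1: column multipliers v_i = (∏_{j≠i}(α_i − α_j))^{−1} mod 13.
  i = 1 (α = 3): (3−2)(3−7)(3−6)(3−10) = 1·(−4)·(−3)·(−7) = −84 ≡ 7, so v_1 = 7^{−1} = 2 (mod 13).
  i = 2 (α = 2): (2−3)(2−7)(2−6)(2−10) = (−1)·(−5)·(−4)·(−8) = 160 ≡ 4, so v_2 = 4^{−1} = 10 (mod 13).
  i = 3 (α = 7): (7−3)(7−2)(7−6)(7−10) = 4·5·1·(−3) = −60 ≡ 5, so v_3 = 5^{−1} = 8 (mod 13).
  i = 4 (α = 6): (6−3)(6−2)(6−7)(6−10) = 3·4·(−1)·(−4) = 48 ≡ 9, so v_4 = 9^{−1} = 3 (mod 13).
  i = 5 (α = 10): (10−3)(10−2)(10−7)(10−6) = 7·8·3·4 = 672 ≡ 9, so v_5 = 9^{−1} = 3 (mod 13).
  v = [2, 10, 8, 3, 3].
Step 2: syndromes of r = [0, 6, 5, 8, 10] (all sums mod 13).
  S_0 = Σ v_i r_i = 2·0 + 10·6 + 8·5 + 3·8 + 3·10 = 154 ≡ 11.
  S_1 = Σ v_i α_i r_i = 2·3·0 + 10·2·6 + 8·7·5 + 3·6·8 + 3·10·10 = 844 ≡ 12.
  α_i^2 mod 13 = [9, 4, 10, 10, 9].
  S_2 = Σ v_i α_i^2 r_i = 2·9·0 + 10·4·6 + 8·10·5 + 3·10·8 + 3·9·10 = 1150 ≡ 6.
  S = (11, 12, 6) ≠ 0, so r is not a codeword (an error is present).
Step 3: locate the error. For a single error e at position i, S_ℓ = v_i·e·α_i^ℓ, so α_err = S_1/S_0.
  S_0^{−1} = 11^{−1} = 6 (mod 13), so α_err = 12·6 = 72 ≡ 7 = α_3. Error position i = 3.
  Consistency check: S_2/S_1 = 6·12 = 72 ≡ 7 = α_err ✓ (single-error assumption holds).
Step 4: error magnitude e = S_0/v_3 = S_0·∏_{j≠3}(α_3 − α_j) = 11·5 = 55 ≡ 3 (mod 13).
Step 5: correct position 3: c_3 = r_3 − e = 5 − 3 ≡ 2 (mod 13). Hence c = [0, 6, 2, 8, 10].
  Check: interpolating c through the α_i gives m(x) = 5 + 7·x (degree < 2) with m(α_i) = c_i for every i, so c is indeed a codeword.


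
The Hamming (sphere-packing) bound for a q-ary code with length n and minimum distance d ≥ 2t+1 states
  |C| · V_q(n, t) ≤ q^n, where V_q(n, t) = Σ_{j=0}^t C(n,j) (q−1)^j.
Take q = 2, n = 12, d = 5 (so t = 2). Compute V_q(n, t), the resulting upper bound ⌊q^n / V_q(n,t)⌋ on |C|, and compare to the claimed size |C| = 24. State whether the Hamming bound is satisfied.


V_q(n, t) = 79, q^n = 4096, Hamming bound = 51, |C| = 24 ≤ bound (satisfied).

Step 1: Compute V_q(n, t) = Σ_{j=0}^2 C(n, j) (q−1)^j.
  j = 0: C(12,0)·(1)^0 = 1·1 = 1.
  j = 1: C(12,1)·(1)^1 = 12·1 = 12.
  j = 2: C(12,2)·(1)^2 = 66·1 = 66.
  V_q(n, t) = 1 + 12 + 66 = 79.
Step 2: q^n = 2^12 = 4096.
Step 3: Hamming bound ⌊q^n / V_q(n,t)⌋ = ⌊4096/79⌋ = 51.
Step 4: Compare |C| = 24 to 51: satisfied.
The claimed |C| lies below the Hamming bound.


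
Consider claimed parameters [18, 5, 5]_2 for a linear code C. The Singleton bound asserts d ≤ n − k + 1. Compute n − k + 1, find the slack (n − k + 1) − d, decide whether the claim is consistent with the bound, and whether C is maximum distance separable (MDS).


Singleton RHS = n − k + 1 = 14, slack = 9, bound satisfied, not MDS.

Singleton bound: d ≤ n − k + 1.
Here n = 18, k = 5, so n − k + 1 = 14.
Given d = 5, check d ≤ 14: YES.
Slack = (n − k + 1) − d = 9.
The code is NOT MDS (slack = 9 > 0).
Description: the claimed parameters are [18, 5, 5]_2; such a code would be non-MDS.


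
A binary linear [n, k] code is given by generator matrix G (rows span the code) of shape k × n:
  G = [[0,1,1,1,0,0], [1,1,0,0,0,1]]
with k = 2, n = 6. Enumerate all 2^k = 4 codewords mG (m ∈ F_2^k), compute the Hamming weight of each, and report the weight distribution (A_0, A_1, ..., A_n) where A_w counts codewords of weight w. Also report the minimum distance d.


Weight distribution: A_0 = 1, A_3 = 2, A_4 = 1. Minimum distance d = 3.

Enumerate all 2^2 = 4 messages m ∈ F_2^2.
For each, compute codeword c = mG in F_2^6, then tally its weight.
  m = 00 → c = 000000, weight = 0.
  m = 10 → c = 011100, weight = 3.
  m = 01 → c = 110001, weight = 3.
  m = 11 → c = 101101, weight = 4.
Tally weights:
  weight 0: 1 codewords.
  weight 3: 2 codewords.
  weight 4: 1 codewords.
Minimum distance d = smallest w > 0 with A_w > 0 = 3.
Sanity: Σ A_w = 4 = 2^2 = 4 ✓.


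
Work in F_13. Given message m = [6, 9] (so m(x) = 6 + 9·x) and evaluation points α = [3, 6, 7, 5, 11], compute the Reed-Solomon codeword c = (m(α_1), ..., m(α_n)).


c = [7, 8, 4, 12, 1]

Message polynomial: m(x) = 6 + 9·x (mod 13).
For each evaluation point α_i, compute m(α_i) mod 13:
  α_1 = 3: Horner steps 9 → 7, so m(3) = 7.
  α_2 = 6: Horner steps 9 → 8, so m(6) = 8.
  α_3 = 7: Horner steps 9 → 4, so m(7) = 4.
  α_4 = 5: Horner steps 9 → 12, so m(5) = 12.
  α_5 = 11: Horner steps 9 → 1, so m(11) = 1.
Codeword c = [7, 8, 4, 12, 1] ∈ F_13^5.


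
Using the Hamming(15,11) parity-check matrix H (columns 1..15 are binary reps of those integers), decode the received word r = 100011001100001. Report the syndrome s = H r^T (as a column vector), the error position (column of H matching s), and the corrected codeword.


s = (1, 1, 1, 0)^T, error position = 14, corrected codeword c = 100011001100011

Compute s = H r^T mod 2 one row at a time:
  s_1 = 0 + 1 + 1 + 0 + 0 + 0 + 0 + 1 = 3 ≡ 1 (mod 2).
  s_2 = 0 + 1 + 1 + 0 + 0 + 0 + 0 + 1 = 3 ≡ 1 (mod 2).
  s_3 = 0 + 0 + 1 + 0 + 1 + 0 + 0 + 1 = 3 ≡ 1 (mod 2).
  s_4 = 1 + 0 + 1 + 0 + 1 + 0 + 0 + 1 = 4 ≡ 0 (mod 2).
s = (1, 1, 1, 0)^T — this equals column 14 of H (binary 1110), so error is at position 14.
Correct: flip bit 14 of r = 100011001100001 to get c = 100011001100011.


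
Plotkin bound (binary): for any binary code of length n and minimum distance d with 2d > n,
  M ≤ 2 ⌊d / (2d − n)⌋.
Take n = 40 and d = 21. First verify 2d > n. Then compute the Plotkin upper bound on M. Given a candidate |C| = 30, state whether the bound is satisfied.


Plotkin bound M ≤ 20; given |C| = 30 > bound (violated).

Check applicability: 2d = 42, n = 40.
2d − n = 2 > 0, so Plotkin applies.
Compute d/(2d−n) = 21/2 ≈ 10.5000.
⌊d/(2d−n)⌋ = 10.
Plotkin bound: M ≤ 2·10 = 20.
Given |C| = 30, check: VIOLATED.
This |C| is above the Plotkin bound, so no binary code with n = 40, d = 21 and 30 codewords exists.


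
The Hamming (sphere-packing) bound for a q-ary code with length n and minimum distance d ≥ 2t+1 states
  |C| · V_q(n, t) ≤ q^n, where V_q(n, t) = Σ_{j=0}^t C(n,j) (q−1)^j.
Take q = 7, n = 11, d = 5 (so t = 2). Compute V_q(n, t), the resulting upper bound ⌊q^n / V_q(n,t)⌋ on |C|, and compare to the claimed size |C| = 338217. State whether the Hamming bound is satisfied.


V_q(n, t) = 2047, q^n = 1977326743, Hamming bound = 965963, |C| = 338217 ≤ bound (satisfied).

Step 1: Compute V_q(n, t) = Σ_{j=0}^2 C(n, j) (q−1)^j.
  j = 0: C(11,0)·(6)^0 = 1·1 = 1.
  j = 1: C(11,1)·(6)^1 = 11·6 = 66.
  j = 2: C(11,2)·(6)^2 = 55·36 = 1980.
  V_q(n, t) = 1 + 66 + 1980 = 2047.
Step 2: q^n = 7^11 = 1977326743.
Step 3: Hamming bound ⌊q^n / V_q(n,t)⌋ = ⌊1977326743/2047⌋ = 965963.
Step 4: Compare |C| = 338217 to 965963: satisfied.
The claimed |C| lies below the Hamming bound.


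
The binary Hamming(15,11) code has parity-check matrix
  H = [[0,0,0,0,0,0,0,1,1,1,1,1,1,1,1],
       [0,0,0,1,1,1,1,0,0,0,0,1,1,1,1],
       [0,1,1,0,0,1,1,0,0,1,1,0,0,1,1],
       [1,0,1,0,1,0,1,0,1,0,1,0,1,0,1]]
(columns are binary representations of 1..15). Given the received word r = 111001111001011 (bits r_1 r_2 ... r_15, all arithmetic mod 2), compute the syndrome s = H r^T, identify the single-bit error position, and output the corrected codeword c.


s = (1, 1, 0, 1)^T, error position = 13, corrected codeword c = 111001111001111

Compute s = H r^T mod 2 one row at a time:
  s_1 = 1 + 1 + 0 + 0 + 1 + 0 + 1 + 1 = 5 ≡ 1 (mod 2).
  s_2 = 0 + 0 + 1 + 1 + 1 + 0 + 1 + 1 = 5 ≡ 1 (mod 2).
  s_3 = 1 + 1 + 1 + 1 + 0 + 0 + 1 + 1 = 6 ≡ 0 (mod 2).
  s_4 = 1 + 1 + 0 + 1 + 1 + 0 + 0 + 1 = 5 ≡ 1 (mod 2).
s = (1, 1, 0, 1)^T — this equals column 13 of H (binary 1101), so error is at position 13.
Correct: flip bit 13 of r = 111001111001011 to get c = 111001111001111.


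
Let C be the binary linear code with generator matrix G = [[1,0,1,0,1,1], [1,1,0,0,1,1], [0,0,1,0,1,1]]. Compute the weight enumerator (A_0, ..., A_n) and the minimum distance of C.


Weight distribution: A_0 = 1, A_1 = 1, A_2 = 1, A_3 = 3, A_4 = 2. Minimum distance d = 1.

Enumerate all 2^3 = 8 messages m ∈ F_2^3.
For each, compute codeword c = mG in F_2^6, then tally its weight.
  m = 000 → c = 000000, weight = 0.
  m = 100 → c = 101011, weight = 4.
  m = 010 → c = 110011, weight = 4.
  m = 110 → c = 011000, weight = 2.
  m = 001 → c = 001011, weight = 3.
  m = 101 → c = 100000, weight = 1.
  m = 011 → c = 111000, weight = 3.
  m = 111 → c = 010011, weight = 3.
Tally weights:
  weight 0: 1 codewords.
  weight 1: 1 codewords.
  weight 2: 1 codewords.
  weight 3: 3 codewords.
  weight 4: 2 codewords.
Minimum distance d = smallest w > 0 with A_w > 0 = 1.
Sanity: Σ A_w = 8 = 2^3 = 8 ✓.


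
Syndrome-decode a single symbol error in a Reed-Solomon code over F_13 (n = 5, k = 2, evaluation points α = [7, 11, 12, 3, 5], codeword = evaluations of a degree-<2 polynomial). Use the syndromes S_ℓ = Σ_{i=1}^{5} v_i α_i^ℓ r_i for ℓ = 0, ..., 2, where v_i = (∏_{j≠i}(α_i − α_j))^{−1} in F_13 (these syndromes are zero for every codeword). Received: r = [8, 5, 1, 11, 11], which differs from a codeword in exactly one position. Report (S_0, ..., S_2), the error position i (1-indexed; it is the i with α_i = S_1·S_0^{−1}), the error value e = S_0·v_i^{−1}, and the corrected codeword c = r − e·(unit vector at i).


S = (8, 1, 5), error at position 5, error magnitude e = 8, c = [8, 5, 1, 11, 3].

Step 1: column multipliers v_i = (∏_{j≠i}(α_i − α_j))^{−1} mod 13.
  i = 1 (α = 7): (7−11)(7−12)(7−3)(7−5) = (−4)·(−5)·4·2 = 160 ≡ 4, so v_1 = 4^{−1} = 10 (mod 13).
  i = 2 (α = 11): (11−7)(11−12)(11−3)(11−5) = 4·(−1)·8·6 = −192 ≡ 3, so v_2 = 3^{−1} = 9 (mod 13).
  i = 3 (α = 12): (12−7)(12−11)(12−3)(12−5) = 5·1·9·7 = 315 ≡ 3, so v_3 = 3^{−1} = 9 (mod 13).
  i = 4 (α = 3): (3−7)(3−11)(3−12)(3−5) = (−4)·(−8)·(−9)·(−2) = 576 ≡ 4, so v_4 = 4^{−1} = 10 (mod 13).
  i = 5 (α = 5): (5−7)(5−11)(5−12)(5−3) = (−2)·(−6)·(−7)·2 = −168 ≡ 1, so v_5 = 1^{−1} = 1 (mod 13).
  v = [10, 9, 9, 10, 1].
Step 2: syndromes of r = [8, 5, 1, 11, 11] (all sums mod 13).
  S_0 = Σ v_i r_i = 10·8 + 9·5 + 9·1 + 10·11 + 1·11 = 255 ≡ 8.
  S_1 = Σ v_i α_i r_i = 10·7·8 + 9·11·5 + 9·12·1 + 10·3·11 + 1·5·11 = 1548 ≡ 1.
  α_i^2 mod 13 = [10, 4, 1, 9, 12].
  S_2 = Σ v_i α_i^2 r_i = 10·10·8 + 9·4·5 + 9·1·1 + 10·9·11 + 1·12·11 = 2111 ≡ 5.
  S = (8, 1, 5) ≠ 0, so r is not a codeword (an error is present).
Step 3: locate the error. For a single error e at position i, S_ℓ = v_i·e·α_i^ℓ, so α_err = S_1/S_0.
  S_0^{−1} = 8^{−1} = 5 (mod 13), so α_err = 1·5 = 5 ≡ 5 = α_5. Error position i = 5.
  Consistency check: S_2/S_1 = 5·1 = 5 ≡ 5 = α_err ✓ (single-error assumption holds).
Step 4: error magnitude e = S_0/v_5 = S_0·∏_{j≠5}(α_5 − α_j) = 8·1 = 8 ≡ 8 (mod 13).
Step 5: correct position 5: c_5 = r_5 − e = 11 − 8 ≡ 3 (mod 13). Hence c = [8, 5, 1, 11, 3].
  Check: interpolating c through the α_i gives m(x) = 10 + 9·x (degree < 2) with m(α_i) = c_i for every i, so c is indeed a codeword.
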